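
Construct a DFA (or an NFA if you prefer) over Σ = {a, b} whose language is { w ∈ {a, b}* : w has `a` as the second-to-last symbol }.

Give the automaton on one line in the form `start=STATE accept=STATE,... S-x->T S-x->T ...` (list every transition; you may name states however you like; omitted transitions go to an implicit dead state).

Because acceptance depends on a position counted from the end, the machine has to buffer the most recent 2 symbols. Make each state the string of the last up-to-2 symbols read; on input `x` shift the window left and append `x`. Accept when the buffered window has length 2 and begins with `a`.
With 7 states:
        a   b  
>  q0   q1  q2 
   q1   q3  q4 
   q2   q5  q6 
 * q3   q3  q4 
 * q4   q5  q6 
   q5   q3  q4 
   q6   q5  q6 
(> = start, * = accepting)

start=q0 accept=q3,q4 q0-a->q1 q0-b->q2 q1-a->q3 q1-b->q4 q2-a->q5 q2-b->q6 q3-a->q3 q3-b->q4 q4-a->q5 q4-b->q6 q5-a->q3 q5-b->q4 q6-a->q5 q6-b->q6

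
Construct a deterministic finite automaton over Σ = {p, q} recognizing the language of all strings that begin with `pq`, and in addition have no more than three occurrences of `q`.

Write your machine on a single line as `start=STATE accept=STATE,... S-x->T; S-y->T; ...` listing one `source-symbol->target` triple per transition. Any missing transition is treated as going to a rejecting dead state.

Handle the two conditions separately and then intersect. One (4 states) tracks whether the input so far still matches the prefix `pq`; the other (5 states) tracks the count of `q`s, saturating at 4. Each combined state is a pair, one component from each; accept when both components accept.
With 11 states:
       p  q 
>  A   B  C 
   B   D  E 
   C   C  F 
   D   D  C 
 * E   E  G 
   F   F  H 
 * G   G  I 
   H   H  J 
 * I   I  K 
   J   J  J 
   K   K  K 
(> = start, * = accepting)

start=A; accept=E,G,I; A-p->B; A-q->C; B-p->D; B-q->E; C-p->C; C-q->F; D-p->D; D-q->C; E-p->E; E-q->G; F-p->F; F-q->H; G-p->G; G-q->I; H-p->H; H-q->J; I-p->I; I-q->K; J-p->J; J-q->J; K-p->K; K-q->K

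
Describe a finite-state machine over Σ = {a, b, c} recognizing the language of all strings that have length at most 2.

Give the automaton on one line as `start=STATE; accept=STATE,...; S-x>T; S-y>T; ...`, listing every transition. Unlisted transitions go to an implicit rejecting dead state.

Count input length up to 3: every symbol moves from q0 toward q3, which means 'more than 2' and absorbs. Accept from {q0, q1, q2}.
A 4-state machine:
        a   b   c  
>* q0   q1  q1  q1 
 * q1   q2  q2  q2 
 * q2   q3  q3  q3 
   q3   q3  q3  q3 
(> = start, * = accepting)

start=q0; accept=q0,q1,q2; q0-a>q1; q0-b>q1; q0-c>q1; q1-a>q2; q1-b>q2; q1-c>q2; q2-a>q3; q2-b>q3; q2-c>q3; q3-a>q3; q3-b>q3; q3-c>q3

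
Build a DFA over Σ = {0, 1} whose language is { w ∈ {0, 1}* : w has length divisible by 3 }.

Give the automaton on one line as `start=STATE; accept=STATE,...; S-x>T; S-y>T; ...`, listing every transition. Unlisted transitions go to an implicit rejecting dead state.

start=q0; accept=q0; q0-0>q1; q0-1>q1; q1-0>q2; q1-1>q2; q2-0>q0; q2-1>q0

Only the length mod 3 matters, so use a 3-cycle: from any state, every input symbol moves to the next state, wrapping q2 back to q0. Mark q0 accepting.
A 3-state machine:
        0   1  
>* q0   q1  q1 
   q1   q2  q2 
   q2   q0  q0 
(> = start, * = accepting)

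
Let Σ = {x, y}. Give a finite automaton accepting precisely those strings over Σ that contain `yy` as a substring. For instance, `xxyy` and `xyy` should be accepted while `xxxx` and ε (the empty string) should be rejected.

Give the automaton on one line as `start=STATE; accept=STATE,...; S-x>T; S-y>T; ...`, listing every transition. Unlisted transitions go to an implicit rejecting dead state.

States q0..q1 record the length of the longest prefix of `yy` that matches the current input suffix. Reaching q2 means `yy` has been seen, and we stay there forever. Accept from q2.
With 3 states:
        x   y  
>  q0   q0  q1 
   q1   q0  q2 
 * q2   q2  q2 
(> = start, * = accepting)

start=q0; accept=q2; q0-x>q0; q0-y>q1; q1-x>q0; q1-y>q2; q2-x>q2; q2-y>q2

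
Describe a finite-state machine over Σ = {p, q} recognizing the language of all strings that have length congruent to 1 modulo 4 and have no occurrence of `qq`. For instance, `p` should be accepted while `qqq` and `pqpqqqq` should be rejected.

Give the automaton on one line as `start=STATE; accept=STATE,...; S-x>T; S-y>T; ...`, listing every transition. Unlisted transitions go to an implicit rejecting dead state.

start=s0; accept=s1,s2; s0-p>s1; s0-q>s2; s1-p>s3; s1-q>s4; s2-p>s3; s2-q>s5; s3-p>s6; s3-q>s7; s4-p>s6; s4-q>s5; s5-p>s5; s5-q>s5; s6-p>s0; s6-q>s8; s7-p>s0; s7-q>s5; s8-p>s1; s8-q>s5

Build one automaton per condition and run them in lockstep. The first has 4 states tracking the input length modulo 4; the second has 3 states tracking partial matches of the forbidden pattern `qq`. A product state is a pair (one from each), accepting exactly when both do. Equivalent product states are then merged.
9 states suffice.
        p   q  
>  s0   s1  s2 
 * s1   s3  s4 
 * s2   s3  s5 
   s3   s6  s7 
   s4   s6  s5 
   s5   s5  s5 
   s6   s0  s8 
   s7   s0  s5 
   s8   s1  s5 
(> = start, * = accepting)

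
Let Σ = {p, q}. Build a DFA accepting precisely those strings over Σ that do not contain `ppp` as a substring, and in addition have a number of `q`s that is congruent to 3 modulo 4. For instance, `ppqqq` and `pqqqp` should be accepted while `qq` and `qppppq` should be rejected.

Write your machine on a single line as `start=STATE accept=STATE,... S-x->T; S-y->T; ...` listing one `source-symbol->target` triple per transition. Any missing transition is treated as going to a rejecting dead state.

Build one automaton per condition and run them in lockstep. One (4 states) tracks partial matches of the forbidden pattern `ppp`; the other (4 states) tracks the count of `q`s modulo 4. Each combined state is a pair, one component from each; accept when both components accept. Minimizing collapses redundant product states.
With 13 states:
       p  q 
>  A   B  C 
   B   D  C 
   C   E  F 
   D   G  C 
   E   H  F 
   F   I  J 
   G   G  G 
   H   G  F 
   I   K  J 
 * J   L  A 
   K   G  J 
 * L   M  A 
 * M   G  A 
(> = start, * = accepting)

start=A; accept=J,L,M; A-p->B; A-q->C; B-p->D; B-q->C; C-p->E; C-q->F; D-p->G; D-q->C; E-p->H; E-q->F; F-p->I; F-q->J; G-p->G; G-q->G; H-p->G; H-q->F; I-p->K; I-q->J; J-p->L; J-q->A; K-p->G; K-q->J; L-p->M; L-q->A; M-p->G; M-q->A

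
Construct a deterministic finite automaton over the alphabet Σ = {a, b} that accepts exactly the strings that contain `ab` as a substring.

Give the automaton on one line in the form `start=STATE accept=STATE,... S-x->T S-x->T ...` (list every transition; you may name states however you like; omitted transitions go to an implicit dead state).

States q0..q1 record the length of the longest prefix of `ab` that matches the current input suffix. Reaching q2 means `ab` has been seen, and we stay there forever. Accept from q2.
With 3 states:
        a   b  
>  q0   q1  q0 
   q1   q1  q2 
 * q2   q2  q2 
(> = start, * = accepting)

start=q0 accept=q2 q0-a->q1 q0-b->q0 q1-a->q1 q1-b->q2 q2-a->q2 q2-b->q2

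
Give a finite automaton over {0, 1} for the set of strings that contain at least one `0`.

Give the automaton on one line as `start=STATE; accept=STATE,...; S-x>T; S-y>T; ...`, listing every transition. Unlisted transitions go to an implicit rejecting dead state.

start=q0; accept=q1,q2; q0-0>q1; q0-1>q0; q1-0>q2; q1-1>q1; q2-0>q2; q2-1>q2

Only the number of `0`s matters, and only up to 2. Make a chain q0 → q1 → q2 advanced by each `0` (with q2 absorbing); every other symbol self-loops. The accepting set is {q1, q2}.
        0   1  
>  q0   q1  q0 
 * q1   q2  q1 
 * q2   q2  q2 
(> = start, * = accepting)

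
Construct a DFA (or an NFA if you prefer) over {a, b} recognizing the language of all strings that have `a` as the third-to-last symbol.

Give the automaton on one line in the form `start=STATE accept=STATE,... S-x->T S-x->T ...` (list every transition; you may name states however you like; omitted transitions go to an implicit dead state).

start=q0 accept=q7,q8,q9,q10 q0-a->q1 q0-b->q2 q1-a->q3 q1-b->q4 q2-a->q5 q2-b->q6 q3-a->q7 q3-b->q8 q4-a->q9 q4-b->q10 q5-a->q11 q5-b->q12 q6-a->q13 q6-b->q14 q7-a->q7 q7-b->q8 q8-a->q9 q8-b->q10 q9-a->q11 q9-b->q12 q10-a->q13 q10-b->q14 q11-a->q7 q11-b->q8 q12-a->q9 q12-b->q10 q13-a->q11 q13-b->q12 q14-a->q13 q14-b->q14

A DFA must remember the last 3 symbols (since which symbol is third-to-last isn't known until the input ends). Use one state per possible window of the last ≤3 symbols; accept from those whose window starts with `a`.
A 15-state machine:
          a    b  
>  q0     q1   q2 
   q1     q3   q4 
   q2     q5   q6 
   q3     q7   q8 
   q4     q9  q10 
   q5    q11  q12 
   q6    q13  q14 
 * q7     q7   q8 
 * q8     q9  q10 
 * q9    q11  q12 
 * q10   q13  q14 
   q11    q7   q8 
   q12    q9  q10 
   q13   q11  q12 
   q14   q13  q14 
(> = start, * = accepting)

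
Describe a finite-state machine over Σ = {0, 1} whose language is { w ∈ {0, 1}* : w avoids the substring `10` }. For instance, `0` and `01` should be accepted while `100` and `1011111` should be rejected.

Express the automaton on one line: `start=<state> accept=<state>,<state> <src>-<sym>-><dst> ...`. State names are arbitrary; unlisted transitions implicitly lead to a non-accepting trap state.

Track partial matches of the forbidden pattern `10`. State C is a dead state reached once `10` has occurred; every other state accepts. A means no part of `10` is currently matched.
With 3 states:
       0  1 
>* A   A  B 
 * B   C  B 
   C   C  C 
(> = start, * = accepting)

start=A accept=A,B A-0->A A-1->B B-0->C B-1->B C-0->C C-1->C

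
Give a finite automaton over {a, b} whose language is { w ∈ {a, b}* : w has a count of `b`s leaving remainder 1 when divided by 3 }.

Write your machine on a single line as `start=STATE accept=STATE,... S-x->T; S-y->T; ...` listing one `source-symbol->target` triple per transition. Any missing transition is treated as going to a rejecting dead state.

start=q0; accept=q1; q0-a->q0; q0-b->q1; q1-a->q1; q1-b->q2; q2-a->q2; q2-b->q0

The only thing that matters is how many `b`s have appeared, reduced mod 3. Use one state per residue: q0 for 0, …, q2 for 2. Reading `b` moves to the next residue; anything else stays put. q1 is accepting.
A 3-state machine:
        a   b  
>  q0   q0  q1 
 * q1   q1  q2 
   q2   q2  q0 
(> = start, * = accepting)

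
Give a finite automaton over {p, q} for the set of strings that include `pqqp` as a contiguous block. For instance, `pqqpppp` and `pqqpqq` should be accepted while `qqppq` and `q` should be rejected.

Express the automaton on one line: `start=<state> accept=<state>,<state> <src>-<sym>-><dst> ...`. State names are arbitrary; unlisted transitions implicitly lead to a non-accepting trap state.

start=s0 accept=s4 s0-p->s1 s0-q->s0 s1-p->s1 s1-q->s2 s2-p->s1 s2-q->s3 s3-p->s4 s3-q->s0 s4-p->s4 s4-q->s4

States s0..s3 record the length of the longest prefix of `pqqp` that matches the current input suffix. Reaching s4 means `pqqp` has been seen, and we stay there forever. Accept from s4.
A 5-state machine:
        p   q  
>  s0   s1  s0 
   s1   s1  s2 
   s2   s1  s3 
   s3   s4  s0 
 * s4   s4  s4 
(> = start, * = accepting)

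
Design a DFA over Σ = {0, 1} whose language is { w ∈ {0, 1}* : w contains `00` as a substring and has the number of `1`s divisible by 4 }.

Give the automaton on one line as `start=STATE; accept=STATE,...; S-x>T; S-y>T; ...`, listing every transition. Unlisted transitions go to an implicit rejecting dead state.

Handle the two conditions separately and then intersect. The first has 3 states tracking whether and how much of `00` has been seen; the second has 4 states tracking the count of `1`s modulo 4. A product state is a pair (one from each), accepting exactly when both do.
12 states suffice.
          0    1  
>  S0     S1   S2 
   S1     S3   S2 
   S2     S4   S5 
 * S3     S3   S6 
   S4     S6   S5 
   S5     S7   S8 
   S6     S6   S9 
   S7     S9   S8 
   S8    S10   S0 
   S9     S9  S11 
   S10   S11   S0 
   S11   S11   S3 
(> = start, * = accepting)

start=S0; accept=S3; S0-0>S1; S0-1>S2; S1-0>S3; S1-1>S2; S2-0>S4; S2-1>S5; S3-0>S3; S3-1>S6; S4-0>S6; S4-1>S5; S5-0>S7; S5-1>S8; S6-0>S6; S6-1>S9; S7-0>S9; S7-1>S8; S8-0>S10; S8-1>S0; S9-0>S9; S9-1>S11; S10-0>S11; S10-1>S0; S11-0>S11; S11-1>S3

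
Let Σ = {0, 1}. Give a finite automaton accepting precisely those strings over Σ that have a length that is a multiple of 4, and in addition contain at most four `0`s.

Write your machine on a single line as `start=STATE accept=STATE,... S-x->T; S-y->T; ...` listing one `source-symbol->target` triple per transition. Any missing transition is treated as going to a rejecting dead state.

Run two small machines in parallel and take their product. The first has 4 states tracking the input length modulo 4; the second has 6 states tracking the count of `0`s, saturating at 5. A product state is a pair (one from each), accepting exactly when both do. Minimizing collapses redundant product states.
          0    1  
>* q0     q1   q2 
   q1     q3   q4 
   q2     q4   q5 
   q3     q6   q7 
   q4     q7   q8 
   q5     q8   q9 
   q6    q10  q11 
   q7    q11  q12 
   q8    q12  q13 
   q9    q13   q0 
 * q10   q14  q15 
 * q11   q15  q16 
 * q12   q16  q17 
 * q13   q17   q1 
   q14   q14  q14 
   q15   q14  q18 
   q16   q18  q19 
   q17   q19   q3 
   q18   q14  q20 
   q19   q20   q6 
   q20   q14  q10 
(> = start, * = accepting)

start=q0; accept=q0,q10,q11,q12,q13; q0-0->q1; q0-1->q2; q1-0->q3; q1-1->q4; q2-0->q4; q2-1->q5; q3-0->q6; q3-1->q7; q4-0->q7; q4-1->q8; q5-0->q8; q5-1->q9; q6-0->q10; q6-1->q11; q7-0->q11; q7-1->q12; q8-0->q12; q8-1->q13; q9-0->q13; q9-1->q0; q10-0->q14; q10-1->q15; q11-0->q15; q11-1->q16; q12-0->q16; q12-1->q17; q13-0->q17; q13-1->q1; q14-0->q14; q14-1->q14; q15-0->q14; q15-1->q18; q16-0->q18; q16-1->q19; q17-0->q19; q17-1->q3; q18-0->q14; q18-1->q20; q19-0->q20; q19-1->q6; q20-0->q14; q20-1->q10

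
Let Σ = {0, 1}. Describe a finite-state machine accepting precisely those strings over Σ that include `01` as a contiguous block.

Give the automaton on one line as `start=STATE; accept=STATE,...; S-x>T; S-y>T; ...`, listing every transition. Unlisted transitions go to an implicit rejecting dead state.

States q0..q1 record the length of the longest prefix of `01` that matches the current input suffix. Reaching q2 means `01` has been seen, and we stay there forever. Accept from q2.
3 states suffice.
        0   1  
>  q0   q1  q0 
   q1   q1  q2 
 * q2   q2  q2 
(> = start, * = accepting)

start=q0; accept=q2; q0-0>q1; q0-1>q0; q1-0>q1; q1-1>q2; q2-0>q2; q2-1>q2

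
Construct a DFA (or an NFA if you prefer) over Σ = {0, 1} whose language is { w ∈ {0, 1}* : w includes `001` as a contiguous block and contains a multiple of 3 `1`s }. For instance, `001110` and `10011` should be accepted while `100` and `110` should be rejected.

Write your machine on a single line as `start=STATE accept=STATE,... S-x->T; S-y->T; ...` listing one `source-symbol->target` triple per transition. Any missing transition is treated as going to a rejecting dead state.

start=A; accept=J; A-0->B; A-1->C; B-0->D; B-1->C; C-0->E; C-1->F; D-0->D; D-1->G; E-0->G; E-1->F; F-0->H; F-1->A; G-0->G; G-1->I; H-0->I; H-1->A; I-0->I; I-1->J; J-0->J; J-1->G

Handle the two conditions separately and then intersect. One (4 states) tracks whether and how much of `001` has been seen; the other (3 states) tracks the count of `1`s modulo 3. Each combined state is a pair, one component from each; accept when both components accept. Minimizing collapses redundant product states.
       0  1 
>  A   B  C 
   B   D  C 
   C   E  F 
   D   D  G 
   E   G  F 
   F   H  A 
   G   G  I 
   H   I  A 
   I   I  J 
 * J   J  G 
(> = start, * = accepting)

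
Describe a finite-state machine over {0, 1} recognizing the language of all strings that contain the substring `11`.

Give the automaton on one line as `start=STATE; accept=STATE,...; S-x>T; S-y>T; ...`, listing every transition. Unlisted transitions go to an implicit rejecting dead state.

start=q0; accept=q2; q0-0>q0; q0-1>q1; q1-0>q0; q1-1>q2; q2-0>q2; q2-1>q2

Track how much of `11` has been matched so far: state q0 is no progress, q2 is the absorbing accept state reached once `11` has occurred. Intermediate states record partial matches; on a mismatch, fall back to the longest reusable overlap.
3 states suffice.
        0   1  
>  q0   q0  q1 
   q1   q0  q2 
 * q2   q2  q2 
(> = start, * = accepting)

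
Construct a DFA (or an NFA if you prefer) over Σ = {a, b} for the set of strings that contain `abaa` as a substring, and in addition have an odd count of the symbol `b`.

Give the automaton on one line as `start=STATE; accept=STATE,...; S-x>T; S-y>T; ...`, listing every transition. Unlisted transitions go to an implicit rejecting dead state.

Run two small machines in parallel and take their product. The first has 5 states tracking whether and how much of `abaa` has been seen; the second has 2 states tracking the count of `b`s modulo 2. A product state is a pair (one from each), accepting exactly when both do.
A 10-state machine:
        a   b  
>  S0   S1  S2 
   S1   S1  S3 
   S2   S4  S0 
   S3   S5  S0 
   S4   S4  S6 
   S5   S7  S6 
   S6   S8  S2 
 * S7   S7  S9 
   S8   S9  S3 
   S9   S9  S7 
(> = start, * = accepting)

start=S0; accept=S7; S0-a>S1; S0-b>S2; S1-a>S1; S1-b>S3; S2-a>S4; S2-b>S0; S3-a>S5; S3-b>S0; S4-a>S4; S4-b>S6; S5-a>S7; S5-b>S6; S6-a>S8; S6-b>S2; S7-a>S7; S7-b>S9; S8-a>S9; S8-b>S3; S9-a>S9; S9-b>S7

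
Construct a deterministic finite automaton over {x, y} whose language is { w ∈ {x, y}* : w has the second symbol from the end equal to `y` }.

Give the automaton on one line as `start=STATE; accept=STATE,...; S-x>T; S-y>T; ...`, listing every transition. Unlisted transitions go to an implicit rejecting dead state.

start=S0; accept=S5,S6; S0-x>S1; S0-y>S2; S1-x>S3; S1-y>S4; S2-x>S5; S2-y>S6; S3-x>S3; S3-y>S4; S4-x>S5; S4-y>S6; S5-x>S3; S5-y>S4; S6-x>S5; S6-y>S6

A DFA must remember the last 2 symbols (since which symbol is second-to-last isn't known until the input ends). Use one state per possible window of the last ≤2 symbols; accept from those whose window starts with `y`.
        x   y  
>  S0   S1  S2 
   S1   S3  S4 
   S2   S5  S6 
   S3   S3  S4 
   S4   S5  S6 
 * S5   S3  S4 
 * S6   S5  S6 
(> = start, * = accepting)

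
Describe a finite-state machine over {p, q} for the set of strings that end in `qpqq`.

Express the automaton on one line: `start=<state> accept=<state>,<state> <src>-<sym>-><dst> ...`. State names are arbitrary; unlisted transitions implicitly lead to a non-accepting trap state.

Remember how much of `qpqq` the current input suffix matches. State A means no match yet; B means the last symbol is `q`; C means the last 2 symbols are `qp`; D means the last 3 symbols are `qpq`; E means the last 4 symbols are `qpqq`. Only E accepts. On a mismatch, fall back to the longest proper suffix that is still a prefix of `qpqq`.
5 states suffice.
       p  q 
>  A   A  B 
   B   C  B 
   C   A  D 
   D   C  E 
 * E   C  B 
(> = start, * = accepting)

start=A accept=E A-p->A A-q->B B-p->C B-q->B C-p->A C-q->D D-p->C D-q->E E-p->C E-q->B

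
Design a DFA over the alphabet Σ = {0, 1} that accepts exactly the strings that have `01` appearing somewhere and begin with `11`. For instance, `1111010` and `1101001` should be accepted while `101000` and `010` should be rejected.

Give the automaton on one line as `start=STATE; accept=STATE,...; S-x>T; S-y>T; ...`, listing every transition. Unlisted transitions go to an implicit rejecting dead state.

start=s0; accept=s6; s0-0>s1; s0-1>s2; s1-0>s1; s1-1>s3; s2-0>s1; s2-1>s4; s3-0>s3; s3-1>s3; s4-0>s5; s4-1>s4; s5-0>s5; s5-1>s6; s6-0>s6; s6-1>s6

Build one automaton per condition and run them in lockstep. The first has 3 states tracking whether and how much of `01` has been seen; the second has 4 states tracking whether the input so far still matches the prefix `11`. A product state is a pair (one from each), accepting exactly when both do.
        0   1  
>  s0   s1  s2 
   s1   s1  s3 
   s2   s1  s4 
   s3   s3  s3 
   s4   s5  s4 
   s5   s5  s6 
 * s6   s6  s6 
(> = start, * = accepting)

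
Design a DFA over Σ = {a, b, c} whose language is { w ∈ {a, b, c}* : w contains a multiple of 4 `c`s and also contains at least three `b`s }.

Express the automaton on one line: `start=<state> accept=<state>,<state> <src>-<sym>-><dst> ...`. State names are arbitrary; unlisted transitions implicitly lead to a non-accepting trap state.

start=s0 accept=s6 s0-a->s0 s0-b->s1 s0-c->s2 s1-a->s1 s1-b->s3 s1-c->s4 s2-a->s2 s2-b->s4 s2-c->s5 s3-a->s3 s3-b->s6 s3-c->s7 s4-a->s4 s4-b->s7 s4-c->s8 s5-a->s5 s5-b->s8 s5-c->s9 s6-a->s6 s6-b->s6 s6-c->s10 s7-a->s7 s7-b->s10 s7-c->s11 s8-a->s8 s8-b->s11 s8-c->s12 s9-a->s9 s9-b->s12 s9-c->s0 s10-a->s10 s10-b->s10 s10-c->s13 s11-a->s11 s11-b->s13 s11-c->s14 s12-a->s12 s12-b->s14 s12-c->s1 s13-a->s13 s13-b->s13 s13-c->s15 s14-a->s14 s14-b->s15 s14-c->s3 s15-a->s15 s15-b->s15 s15-c->s6

Run two small machines in parallel and take their product. One (4 states) tracks the count of `c`s modulo 4; the other (5 states) tracks the count of `b`s, saturating at 4. Each combined state is a pair, one component from each; accept when both components accept. Equivalent product states are then merged.
A 16-state machine:
          a    b    c  
>  s0     s0   s1   s2 
   s1     s1   s3   s4 
   s2     s2   s4   s5 
   s3     s3   s6   s7 
   s4     s4   s7   s8 
   s5     s5   s8   s9 
 * s6     s6   s6  s10 
   s7     s7  s10  s11 
   s8     s8  s11  s12 
   s9     s9  s12   s0 
   s10   s10  s10  s13 
   s11   s11  s13  s14 
   s12   s12  s14   s1 
   s13   s13  s13  s15 
   s14   s14  s15   s3 
   s15   s15  s15   s6 
(> = start, * = accepting)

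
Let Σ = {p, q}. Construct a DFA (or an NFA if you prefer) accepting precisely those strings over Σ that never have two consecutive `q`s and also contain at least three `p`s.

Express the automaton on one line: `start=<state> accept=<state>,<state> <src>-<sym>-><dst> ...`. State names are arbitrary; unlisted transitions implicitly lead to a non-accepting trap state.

start=s0 accept=s6,s9,s10,s12 s0-p->s1 s0-q->s2 s1-p->s3 s1-q->s4 s2-p->s1 s2-q->s5 s3-p->s6 s3-q->s7 s4-p->s3 s4-q->s8 s5-p->s8 s5-q->s5 s6-p->s9 s6-q->s10 s7-p->s6 s7-q->s11 s8-p->s11 s8-q->s8 s9-p->s9 s9-q->s12 s10-p->s9 s10-q->s13 s11-p->s13 s11-q->s11 s12-p->s9 s12-q->s14 s13-p->s14 s13-q->s13 s14-p->s14 s14-q->s14

Handle the two conditions separately and then intersect. One (3 states) tracks partial matches of the forbidden pattern `qq`; the other (5 states) tracks the count of `p`s, saturating at 4. Each combined state is a pair, one component from each; accept when both components accept.
With 15 states:
          p    q  
>  s0     s1   s2 
   s1     s3   s4 
   s2     s1   s5 
   s3     s6   s7 
   s4     s3   s8 
   s5     s8   s5 
 * s6     s9  s10 
   s7     s6  s11 
   s8    s11   s8 
 * s9     s9  s12 
 * s10    s9  s13 
   s11   s13  s11 
 * s12    s9  s14 
   s13   s14  s13 
   s14   s14  s14 
(> = start, * = accepting)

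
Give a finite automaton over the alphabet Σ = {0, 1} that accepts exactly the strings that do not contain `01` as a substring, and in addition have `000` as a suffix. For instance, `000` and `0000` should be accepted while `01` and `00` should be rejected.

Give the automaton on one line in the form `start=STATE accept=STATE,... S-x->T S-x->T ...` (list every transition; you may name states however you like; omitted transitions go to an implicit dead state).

start=S0 accept=S4 S0-0->S1 S0-1->S0 S1-0->S2 S1-1->S3 S2-0->S4 S2-1->S3 S3-0->S3 S3-1->S3 S4-0->S4 S4-1->S3

Handle the two conditions separately and then intersect. The first has 3 states tracking partial matches of the forbidden pattern `01`; the second has 4 states tracking how much of the suffix `000` has currently been matched. A product state is a pair (one from each), accepting exactly when both do. After merging equivalent states the machine shrinks.
        0   1  
>  S0   S1  S0 
   S1   S2  S3 
   S2   S4  S3 
   S3   S3  S3 
 * S4   S4  S3 
(> = start, * = accepting)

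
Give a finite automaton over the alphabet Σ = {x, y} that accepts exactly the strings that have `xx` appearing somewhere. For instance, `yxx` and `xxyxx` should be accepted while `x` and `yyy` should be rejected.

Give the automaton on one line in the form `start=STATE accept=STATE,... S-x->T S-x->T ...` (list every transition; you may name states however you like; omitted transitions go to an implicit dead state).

start=S0 accept=S2 S0-x->S1 S0-y->S0 S1-x->S2 S1-y->S0 S2-x->S2 S2-y->S2

Track how much of `xx` has been matched so far: state S0 is no progress, S2 is the absorbing accept state reached once `xx` has occurred. Intermediate states record partial matches; on a mismatch, fall back to the longest reusable overlap.
3 states suffice.
        x   y  
>  S0   S1  S0 
   S1   S2  S0 
 * S2   S2  S2 
(> = start, * = accepting)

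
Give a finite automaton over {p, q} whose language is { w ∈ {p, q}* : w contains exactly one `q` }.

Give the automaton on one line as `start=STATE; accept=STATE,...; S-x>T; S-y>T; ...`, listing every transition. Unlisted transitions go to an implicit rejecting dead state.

start=A; accept=B; A-p>A; A-q>B; B-p>B; B-q>C; C-p>C; C-q>C

Count `q`s, saturating at 2: state A means no `q` yet, B means one `q` seen, C means more than one. Each `q` increments (capped at C); other symbols loop. Accept from {B}.
With 3 states:
       p  q 
>  A   A  B 
 * B   B  C 
   C   C  C 
(> = start, * = accepting)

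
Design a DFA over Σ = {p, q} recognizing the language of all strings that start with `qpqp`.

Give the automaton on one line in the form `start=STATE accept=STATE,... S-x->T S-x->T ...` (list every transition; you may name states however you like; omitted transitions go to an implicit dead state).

Check the first 4 symbols one by one: A through D record how many have matched `qpqp` so far; any wrong symbol goes to the dead state F. After all 4 match we enter the accepting sink E.
A 6-state machine:
       p  q 
>  A   F  B 
   B   C  F 
   C   F  D 
   D   E  F 
 * E   E  E 
   F   F  F 
(> = start, * = accepting)

start=A accept=E A-p->F A-q->B B-p->C B-q->F C-p->F C-q->D D-p->E D-q->F E-p->E E-q->E F-p->F F-q->F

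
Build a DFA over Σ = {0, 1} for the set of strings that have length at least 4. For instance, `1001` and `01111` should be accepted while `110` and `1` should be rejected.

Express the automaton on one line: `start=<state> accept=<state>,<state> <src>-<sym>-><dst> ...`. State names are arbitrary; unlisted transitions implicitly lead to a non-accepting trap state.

Count input length up to 5: every symbol moves from A toward F, which means 'more than 4' and absorbs. Accept from {E, F}.
With 6 states:
       0  1 
>  A   B  B 
   B   C  C 
   C   D  D 
   D   E  E 
 * E   F  F 
 * F   F  F 
(> = start, * = accepting)

start=A accept=E,F A-0->B A-1->B B-0->C B-1->C C-0->D C-1->D D-0->E D-1->E E-0->F E-1->F F-0->F F-1->F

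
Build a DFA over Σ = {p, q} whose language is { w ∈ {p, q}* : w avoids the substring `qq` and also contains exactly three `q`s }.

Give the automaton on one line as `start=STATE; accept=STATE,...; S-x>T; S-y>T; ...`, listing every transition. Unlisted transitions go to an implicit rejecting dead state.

Run two small machines in parallel and take their product. The first has 3 states tracking partial matches of the forbidden pattern `qq`; the second has 5 states tracking the count of `q`s, saturating at 4. A product state is a pair (one from each), accepting exactly when both do. Equivalent product states are then merged.
7 states suffice.
        p   q  
>  s0   s0  s1 
   s1   s2  s3 
   s2   s2  s4 
   s3   s3  s3 
   s4   s5  s3 
   s5   s5  s6 
 * s6   s6  s3 
(> = start, * = accepting)

start=s0; accept=s6; s0-p>s0; s0-q>s1; s1-p>s2; s1-q>s3; s2-p>s2; s2-q>s4; s3-p>s3; s3-q>s3; s4-p>s5; s4-q>s3; s5-p>s5; s5-q>s6; s6-p>s6; s6-q>s3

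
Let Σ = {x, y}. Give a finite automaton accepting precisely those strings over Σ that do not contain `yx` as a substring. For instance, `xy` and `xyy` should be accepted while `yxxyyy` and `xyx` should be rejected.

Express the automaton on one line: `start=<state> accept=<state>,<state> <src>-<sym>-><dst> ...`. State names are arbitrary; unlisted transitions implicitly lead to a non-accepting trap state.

start=q0 accept=q0,q1 q0-x->q0 q0-y->q1 q1-x->q2 q1-y->q1 q2-x->q2 q2-y->q2

This is the complement of 'contains `yx`'. Use the same substring-matching states — q0 through q2 holding how much of `yx` has just been matched — but flip the accepting set: everything except the trap q2 accepts.
A 3-state machine:
        x   y  
>* q0   q0  q1 
 * q1   q2  q1 
   q2   q2  q2 
(> = start, * = accepting)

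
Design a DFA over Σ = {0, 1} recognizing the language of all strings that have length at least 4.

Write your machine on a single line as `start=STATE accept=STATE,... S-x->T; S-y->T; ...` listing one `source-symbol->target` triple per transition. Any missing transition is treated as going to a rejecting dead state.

start=S0; accept=S4,S5; S0-0->S1; S0-1->S1; S1-0->S2; S1-1->S2; S2-0->S3; S2-1->S3; S3-0->S4; S3-1->S4; S4-0->S5; S4-1->S5; S5-0->S5; S5-1->S5

We only need to distinguish lengths 0, 1, …, 4, and '>4'. Chain S0 → S1 → S2 → S3 → S4 → S5 on every symbol, with S5 looping. Accepting states: {S4, S5}.
With 6 states:
        0   1  
>  S0   S1  S1 
   S1   S2  S2 
   S2   S3  S3 
   S3   S4  S4 
 * S4   S5  S5 
 * S5   S5  S5 
(> = start, * = accepting)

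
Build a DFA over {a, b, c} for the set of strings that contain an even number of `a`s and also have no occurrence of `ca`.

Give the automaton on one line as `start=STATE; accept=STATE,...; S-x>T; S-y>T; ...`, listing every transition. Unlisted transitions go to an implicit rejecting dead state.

start=q0; accept=q0,q2; q0-a>q1; q0-b>q0; q0-c>q2; q1-a>q0; q1-b>q1; q1-c>q3; q2-a>q4; q2-b>q0; q2-c>q2; q3-a>q5; q3-b>q1; q3-c>q3; q4-a>q5; q4-b>q4; q4-c>q4; q5-a>q4; q5-b>q5; q5-c>q5

Handle the two conditions separately and then intersect. The first has 2 states tracking the count of `a`s modulo 2; the second has 3 states tracking partial matches of the forbidden pattern `ca`. A product state is a pair (one from each), accepting exactly when both do.
A 6-state machine:
        a   b   c  
>* q0   q1  q0  q2 
   q1   q0  q1  q3 
 * q2   q4  q0  q2 
   q3   q5  q1  q3 
   q4   q5  q4  q4 
   q5   q4  q5  q5 
(> = start, * = accepting)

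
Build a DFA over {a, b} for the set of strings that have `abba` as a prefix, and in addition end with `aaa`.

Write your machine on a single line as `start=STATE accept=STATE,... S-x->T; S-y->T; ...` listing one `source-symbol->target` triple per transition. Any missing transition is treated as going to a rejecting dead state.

Run two small machines in parallel and take their product. The first has 6 states tracking whether the input so far still matches the prefix `abba`; the second has 4 states tracking how much of the suffix `aaa` has currently been matched. A product state is a pair (one from each), accepting exactly when both do.
A 12-state machine:
          a    b  
>  q0     q1   q2 
   q1     q3   q4 
   q2     q5   q2 
   q3     q6   q2 
   q4     q5   q7 
   q5     q3   q2 
   q6     q6   q2 
   q7     q8   q2 
   q8     q9  q10 
   q9    q11  q10 
   q10    q8  q10 
 * q11   q11  q10 
(> = start, * = accepting)

start=q0; accept=q11; q0-a->q1; q0-b->q2; q1-a->q3; q1-b->q4; q2-a->q5; q2-b->q2; q3-a->q6; q3-b->q2; q4-a->q5; q4-b->q7; q5-a->q3; q5-b->q2; q6-a->q6; q6-b->q2; q7-a->q8; q7-b->q2; q8-a->q9; q8-b->q10; q9-a->q11; q9-b->q10; q10-a->q8; q10-b->q10; q11-a->q11; q11-b->q10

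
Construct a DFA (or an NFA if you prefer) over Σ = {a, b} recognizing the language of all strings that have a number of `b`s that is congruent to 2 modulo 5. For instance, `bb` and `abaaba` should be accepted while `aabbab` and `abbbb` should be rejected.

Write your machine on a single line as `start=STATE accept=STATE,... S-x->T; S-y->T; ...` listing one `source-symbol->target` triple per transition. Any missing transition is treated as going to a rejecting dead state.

start=s0; accept=s2; s0-a->s0; s0-b->s1; s1-a->s1; s1-b->s2; s2-a->s2; s2-b->s3; s3-a->s3; s3-b->s4; s4-a->s4; s4-b->s0

Keep the running count of `b`s modulo 5: each `b` advances along the cycle s0 → s1 → s2 → s3 → s4 → s0 while other symbols loop. Accept at s2.
A 5-state machine:
        a   b  
>  s0   s0  s1 
   s1   s1  s2 
 * s2   s2  s3 
   s3   s3  s4 
   s4   s4  s0 
(> = start, * = accepting)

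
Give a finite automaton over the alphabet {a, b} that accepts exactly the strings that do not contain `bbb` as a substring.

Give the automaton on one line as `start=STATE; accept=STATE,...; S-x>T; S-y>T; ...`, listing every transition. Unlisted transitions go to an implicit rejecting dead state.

This is the complement of 'contains `bbb`'. Use the same substring-matching states — S0 through S3 holding how much of `bbb` has just been matched — but flip the accepting set: everything except the trap S3 accepts.
4 states suffice.
        a   b  
>* S0   S0  S1 
 * S1   S0  S2 
 * S2   S0  S3 
   S3   S3  S3 
(> = start, * = accepting)

start=S0; accept=S0,S1,S2; S0-a>S0; S0-b>S1; S1-a>S0; S1-b>S2; S2-a>S0; S2-b>S3; S3-a>S3; S3-b>S3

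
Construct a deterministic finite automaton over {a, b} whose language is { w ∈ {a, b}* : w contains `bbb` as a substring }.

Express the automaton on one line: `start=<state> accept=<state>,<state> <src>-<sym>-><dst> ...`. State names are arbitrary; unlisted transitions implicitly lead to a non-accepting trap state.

Track how much of `bbb` has been matched so far: state q0 is no progress, q3 is the absorbing accept state reached once `bbb` has occurred. Intermediate states record partial matches; on a mismatch, fall back to the longest reusable overlap.
With 4 states:
        a   b  
>  q0   q0  q1 
   q1   q0  q2 
   q2   q0  q3 
 * q3   q3  q3 
(> = start, * = accepting)

start=q0 accept=q3 q0-a->q0 q0-b->q1 q1-a->q0 q1-b->q2 q2-a->q0 q2-b->q3 q3-a->q3 q3-b->q3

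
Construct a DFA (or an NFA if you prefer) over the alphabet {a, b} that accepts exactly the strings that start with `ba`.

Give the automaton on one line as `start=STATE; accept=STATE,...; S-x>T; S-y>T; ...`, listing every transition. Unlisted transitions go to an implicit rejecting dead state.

start=S0; accept=S2; S0-a>S3; S0-b>S1; S1-a>S2; S1-b>S3; S2-a>S2; S2-b>S2; S3-a>S3; S3-b>S3

Check the first 2 symbols one by one: S0 through S1 record how many have matched `ba` so far; any wrong symbol goes to the dead state S3. After all 2 match we enter the accepting sink S2.
With 4 states:
        a   b  
>  S0   S3  S1 
   S1   S2  S3 
 * S2   S2  S2 
   S3   S3  S3 
(> = start, * = accepting)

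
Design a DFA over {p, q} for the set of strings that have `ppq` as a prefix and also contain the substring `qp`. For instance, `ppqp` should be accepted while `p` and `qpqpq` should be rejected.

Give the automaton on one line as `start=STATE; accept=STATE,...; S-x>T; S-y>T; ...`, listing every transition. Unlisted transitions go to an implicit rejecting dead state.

start=S0; accept=S5; S0-p>S1; S0-q>S2; S1-p>S3; S1-q>S2; S2-p>S2; S2-q>S2; S3-p>S2; S3-q>S4; S4-p>S5; S4-q>S4; S5-p>S5; S5-q>S5

Build one automaton per condition and run them in lockstep. One (5 states) tracks whether the input so far still matches the prefix `ppq`; the other (3 states) tracks whether and how much of `qp` has been seen. Each combined state is a pair, one component from each; accept when both components accept. After merging equivalent states the machine shrinks.
        p   q  
>  S0   S1  S2 
   S1   S3  S2 
   S2   S2  S2 
   S3   S2  S4 
   S4   S5  S4 
 * S5   S5  S5 
(> = start, * = accepting)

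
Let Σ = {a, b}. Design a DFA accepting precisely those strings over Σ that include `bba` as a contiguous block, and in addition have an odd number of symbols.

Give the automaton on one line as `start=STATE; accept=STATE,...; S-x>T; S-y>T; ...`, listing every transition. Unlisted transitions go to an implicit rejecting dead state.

start=q0; accept=q6; q0-a>q1; q0-b>q2; q1-a>q0; q1-b>q3; q2-a>q0; q2-b>q4; q3-a>q1; q3-b>q5; q4-a>q6; q4-b>q5; q5-a>q7; q5-b>q4; q6-a>q7; q6-b>q7; q7-a>q6; q7-b>q6

Build one automaton per condition and run them in lockstep. The first has 4 states tracking whether and how much of `bba` has been seen; the second has 2 states tracking the input length modulo 2. A product state is a pair (one from each), accepting exactly when both do.
With 8 states:
        a   b  
>  q0   q1  q2 
   q1   q0  q3 
   q2   q0  q4 
   q3   q1  q5 
   q4   q6  q5 
   q5   q7  q4 
 * q6   q7  q7 
   q7   q6  q6 
(> = start, * = accepting)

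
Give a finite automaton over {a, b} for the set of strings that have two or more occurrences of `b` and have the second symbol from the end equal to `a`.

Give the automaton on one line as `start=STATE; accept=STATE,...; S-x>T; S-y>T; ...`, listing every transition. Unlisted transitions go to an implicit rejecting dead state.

Build one automaton per condition and run them in lockstep. The first has 4 states tracking the count of `b`s, saturating at 3; the second has 7 states tracking the last 2 symbols read. A product state is a pair (one from each), accepting exactly when both do. Minimizing collapses redundant product states.
With 7 states:
        a   b  
>  q0   q0  q1 
   q1   q2  q3 
   q2   q2  q4 
   q3   q5  q3 
 * q4   q5  q3 
   q5   q6  q4 
 * q6   q6  q4 
(> = start, * = accepting)

start=q0; accept=q4,q6; q0-a>q0; q0-b>q1; q1-a>q2; q1-b>q3; q2-a>q2; q2-b>q4; q3-a>q5; q3-b>q3; q4-a>q5; q4-b>q3; q5-a>q6; q5-b>q4; q6-a>q6; q6-b>q4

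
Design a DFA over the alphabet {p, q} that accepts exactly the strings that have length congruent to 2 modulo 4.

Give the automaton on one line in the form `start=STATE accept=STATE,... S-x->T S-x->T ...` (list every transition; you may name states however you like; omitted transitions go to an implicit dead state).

start=s0 accept=s2 s0-p->s1 s0-q->s1 s1-p->s2 s1-q->s2 s2-p->s3 s2-q->s3 s3-p->s0 s3-q->s0

Only the length mod 4 matters, so use a 4-cycle: from any state, every input symbol moves to the next state, wrapping s3 back to s0. Mark s2 accepting.
A 4-state machine:
        p   q  
>  s0   s1  s1 
   s1   s2  s2 
 * s2   s3  s3 
   s3   s0  s0 
(> = start, * = accepting)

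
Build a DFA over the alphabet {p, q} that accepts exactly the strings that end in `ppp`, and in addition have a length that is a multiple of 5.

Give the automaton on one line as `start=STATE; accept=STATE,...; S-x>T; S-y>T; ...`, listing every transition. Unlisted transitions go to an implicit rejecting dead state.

Handle the two conditions separately and then intersect. The first has 4 states tracking how much of the suffix `ppp` has currently been matched; the second has 5 states tracking the input length modulo 5. A product state is a pair (one from each), accepting exactly when both do. After merging equivalent states the machine shrinks.
An 8-state machine:
       p  q 
>  A   B  B 
   B   C  C 
   C   D  E 
   D   F  G 
   E   G  G 
   F   H  A 
   G   A  A 
 * H   B  B 
(> = start, * = accepting)

start=A; accept=H; A-p>B; A-q>B; B-p>C; B-q>C; C-p>D; C-q>E; D-p>F; D-q>G; E-p>G; E-q>G; F-p>H; F-q>A; G-p>A; G-q>A; H-p>B; H-q>B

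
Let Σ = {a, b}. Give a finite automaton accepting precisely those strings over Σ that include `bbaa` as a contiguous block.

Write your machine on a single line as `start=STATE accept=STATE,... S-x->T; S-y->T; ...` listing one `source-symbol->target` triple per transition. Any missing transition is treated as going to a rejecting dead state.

start=q0; accept=q4; q0-a->q0; q0-b->q1; q1-a->q0; q1-b->q2; q2-a->q3; q2-b->q2; q3-a->q4; q3-b->q1; q4-a->q4; q4-b->q4

Track how much of `bbaa` has been matched so far: state q0 is no progress, q4 is the absorbing accept state reached once `bbaa` has occurred. Intermediate states record partial matches; on a mismatch, fall back to the longest reusable overlap.
5 states suffice.
        a   b  
>  q0   q0  q1 
   q1   q0  q2 
   q2   q3  q2 
   q3   q4  q1 
 * q4   q4  q4 
(> = start, * = accepting)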